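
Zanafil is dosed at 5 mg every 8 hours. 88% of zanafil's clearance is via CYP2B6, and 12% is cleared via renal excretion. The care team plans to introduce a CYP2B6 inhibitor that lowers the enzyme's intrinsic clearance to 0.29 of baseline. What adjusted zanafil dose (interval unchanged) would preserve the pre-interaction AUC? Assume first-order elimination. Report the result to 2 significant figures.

1.9 mg

CYP2B6: 0.88 × 0.29 = 0.2552
Other: 0.12 (unchanged)
Relative clearance = 0.2552 + 0.12 = 0.3752.
Exposure is unchanged when dose changes in proportion to clearance. New dose = 5 mg × 0.3752 = 1.9 mg.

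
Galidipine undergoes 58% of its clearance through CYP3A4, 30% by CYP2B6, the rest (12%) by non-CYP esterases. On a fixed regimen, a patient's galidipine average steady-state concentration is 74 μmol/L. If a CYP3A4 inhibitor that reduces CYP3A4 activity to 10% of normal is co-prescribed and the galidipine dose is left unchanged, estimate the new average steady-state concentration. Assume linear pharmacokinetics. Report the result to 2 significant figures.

CYP3A4: 0.58 × 0.1 = 0.058
CYP2B6: 0.3 (unchanged)
Other: 0.12 (unchanged)
New clearance relative to baseline: 0.058 + 0.3 + 0.12 = 0.478.
New average steady-state concentration = baseline ÷ relative clearance = 74 / 0.478 = 1.5 × 10² μmol/L.

1.5 × 10² μmol/L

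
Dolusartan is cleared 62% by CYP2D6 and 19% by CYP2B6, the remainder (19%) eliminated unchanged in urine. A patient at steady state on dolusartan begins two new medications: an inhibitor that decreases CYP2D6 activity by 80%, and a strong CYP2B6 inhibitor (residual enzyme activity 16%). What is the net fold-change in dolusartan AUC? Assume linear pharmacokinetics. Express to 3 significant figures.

The CYP2D6 pathway (62% of clearance) is reduced to 0.2× activity: 0.62 × 0.2 = 0.124.
The CYP2B6 pathway (19% of clearance) drops to 0.16× activity: 0.19 × 0.16 = 0.0304.
Non-CYP routes (19%) are unchanged.
New clearance relative to baseline: 0.124 + 0.0304 + 0.19 = 0.3444.
Because AUC varies inversely with clearance, the combined effect is 1 / 0.3444 = 2.90.

2.90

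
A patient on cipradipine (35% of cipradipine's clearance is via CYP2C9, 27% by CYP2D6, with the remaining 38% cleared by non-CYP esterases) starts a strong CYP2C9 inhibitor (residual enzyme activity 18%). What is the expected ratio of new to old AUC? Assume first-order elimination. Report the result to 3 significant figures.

1.40

The CYP2C9 pathway (35% of clearance) is reduced to 0.18× activity: 0.35 × 0.18 = 0.063.
CYP2D6 (27%) and the residual 38% are unaffected.
CL_new/CL_old = 0.063 + 0.27 + 0.38 = 0.713.
Since AUC ∝ 1/CL, the ratio is 1 / 0.713 = 1.40.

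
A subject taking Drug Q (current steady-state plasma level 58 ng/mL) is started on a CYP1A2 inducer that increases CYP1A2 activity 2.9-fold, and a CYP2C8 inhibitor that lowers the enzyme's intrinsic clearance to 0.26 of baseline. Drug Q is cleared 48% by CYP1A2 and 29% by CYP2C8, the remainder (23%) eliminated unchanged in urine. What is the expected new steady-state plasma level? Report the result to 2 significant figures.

34 ng/mL

The CYP1A2 pathway (48% of clearance) rises to 2.9× activity: 0.48 × 2.9 = 1.392.
The CYP2C8 pathway (29% of clearance) drops to 0.26× activity: 0.29 × 0.26 = 0.0754.
The remaining 23% of clearance is unaffected.
CL_new/CL_old = 1.392 + 0.0754 + 0.23 = 1.6974.
Steady-state plasma level ∝ 1/CL: new value = 58 / 1.6974 = 34 ng/mL.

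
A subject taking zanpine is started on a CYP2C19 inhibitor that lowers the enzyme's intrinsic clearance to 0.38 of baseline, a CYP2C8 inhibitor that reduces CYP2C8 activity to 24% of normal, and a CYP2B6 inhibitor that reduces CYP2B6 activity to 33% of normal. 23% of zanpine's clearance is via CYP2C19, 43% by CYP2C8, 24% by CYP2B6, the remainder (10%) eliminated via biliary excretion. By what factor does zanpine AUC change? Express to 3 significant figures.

2.70

The CYP2C19 pathway (23% of clearance) drops to 0.38× activity: 0.23 × 0.38 = 0.0874.
The CYP2C8 pathway (43% of clearance) is reduced to 0.24× activity: 0.43 × 0.24 = 0.1032.
The CYP2B6 pathway (24% of clearance) drops to 0.33× activity: 0.24 × 0.33 = 0.0792.
Non-CYP routes (10%) are unchanged.
CL_new/CL_old = 0.0874 + 0.1032 + 0.0792 + 0.1 = 0.3698.
AUC ∝ 1/CL: fold-change = 1 / 0.3698 = 2.70.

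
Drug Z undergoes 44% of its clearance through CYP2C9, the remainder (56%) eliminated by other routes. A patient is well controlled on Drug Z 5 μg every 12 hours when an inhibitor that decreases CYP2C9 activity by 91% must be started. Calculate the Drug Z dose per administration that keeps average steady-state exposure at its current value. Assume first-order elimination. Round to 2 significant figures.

3.0 μg

The CYP2C9 pathway (44% of clearance) is reduced to 0.09× activity: 0.44 × 0.09 = 0.0396.
Non-CYP routes (56%) are unchanged.
CL_new/CL_old = 0.0396 + 0.56 = 0.5996.
Css,avg = (dose rate)/CL, so holding Css fixed requires dose ∝ CL: 5 × 0.5996 = 3.0 μg.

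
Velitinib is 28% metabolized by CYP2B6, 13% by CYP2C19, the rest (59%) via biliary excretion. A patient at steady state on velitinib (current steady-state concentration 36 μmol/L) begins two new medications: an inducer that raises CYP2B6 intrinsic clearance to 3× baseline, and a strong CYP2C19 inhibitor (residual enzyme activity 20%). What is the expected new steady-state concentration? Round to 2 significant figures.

25 μmol/L

CYP2B6: 0.28 × 3 = 0.84
CYP2C19: 0.13 × 0.2 = 0.026
Other: 0.59 (unchanged)
CL_new/CL_old = 0.84 + 0.026 + 0.59 = 1.456.
New steady-state concentration = 36 / 1.456 = 25 μmol/L (concentration scales inversely with clearance).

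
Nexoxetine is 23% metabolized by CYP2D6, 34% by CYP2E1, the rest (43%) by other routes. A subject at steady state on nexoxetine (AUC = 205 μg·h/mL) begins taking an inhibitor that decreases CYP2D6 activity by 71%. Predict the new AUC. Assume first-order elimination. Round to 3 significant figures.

245 μg·h/mL

CYP2D6: 0.23 × 0.29 = 0.0667
CYP2E1: 0.34 (unchanged)
Other: 0.43 (unchanged)
New clearance relative to baseline: 0.0667 + 0.34 + 0.43 = 0.8367.
AUC ∝ 1/CL, so new value = 205 / 0.8367 = 245 μg·h/mL.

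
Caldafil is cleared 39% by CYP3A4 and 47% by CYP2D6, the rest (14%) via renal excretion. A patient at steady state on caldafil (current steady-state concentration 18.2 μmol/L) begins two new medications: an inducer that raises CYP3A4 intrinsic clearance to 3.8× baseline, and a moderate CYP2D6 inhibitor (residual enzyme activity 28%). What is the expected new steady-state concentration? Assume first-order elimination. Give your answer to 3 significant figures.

The CYP3A4 pathway (39% of clearance) is boosted to 3.8× activity: 0.39 × 3.8 = 1.482.
The CYP2D6 pathway (47% of clearance) drops to 0.28× activity: 0.47 × 0.28 = 0.1316.
The remaining 14% of clearance is unaffected.
Relative clearance = 1.482 + 0.1316 + 0.14 = 1.7536.
Dividing the baseline by the relative clearance: 18.2 / 1.7536 = 10.4 μmol/L.

10.4 μmol/L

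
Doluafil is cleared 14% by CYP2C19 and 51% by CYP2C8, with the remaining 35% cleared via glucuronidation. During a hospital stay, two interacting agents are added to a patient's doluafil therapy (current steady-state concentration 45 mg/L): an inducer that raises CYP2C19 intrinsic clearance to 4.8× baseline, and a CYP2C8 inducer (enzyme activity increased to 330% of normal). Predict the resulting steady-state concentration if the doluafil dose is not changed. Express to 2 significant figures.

CYP2C19: 0.14 × 4.8 = 0.672
CYP2C8: 0.51 × 3.3 = 1.683
Other: 0.35 (unchanged)
Relative clearance = 0.672 + 1.683 + 0.35 = 2.705.
Dividing the baseline by the relative clearance: 45 / 2.705 = 17 mg/L.

17 mg/L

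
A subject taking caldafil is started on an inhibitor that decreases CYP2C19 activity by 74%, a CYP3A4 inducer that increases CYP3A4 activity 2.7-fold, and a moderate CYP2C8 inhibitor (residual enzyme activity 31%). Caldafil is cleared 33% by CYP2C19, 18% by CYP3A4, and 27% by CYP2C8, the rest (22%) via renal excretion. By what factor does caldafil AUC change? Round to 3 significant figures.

The CYP2C19 pathway (33% of clearance) falls to 0.26× activity: 0.33 × 0.26 = 0.0858.
The CYP3A4 pathway (18% of clearance) rises to 2.7× activity: 0.18 × 2.7 = 0.486.
The CYP2C8 pathway (27% of clearance) is reduced to 0.31× activity: 0.27 × 0.31 = 0.0837.
The remaining 22% of clearance is unaffected.
CL_new/CL_old = 0.0858 + 0.486 + 0.0837 + 0.22 = 0.8755.
Net AUC ratio = 1 / 0.8755 = 1.14.

1.14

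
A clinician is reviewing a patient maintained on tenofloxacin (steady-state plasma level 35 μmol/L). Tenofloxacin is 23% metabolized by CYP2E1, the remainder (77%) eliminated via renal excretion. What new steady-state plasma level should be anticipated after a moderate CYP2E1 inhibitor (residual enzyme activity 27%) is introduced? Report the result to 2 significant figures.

The CYP2E1 pathway (23% of clearance) falls to 0.27× activity: 0.23 × 0.27 = 0.0621.
Non-CYP routes (77%) are unchanged.
New clearance relative to baseline: 0.0621 + 0.77 = 0.8321.
New steady-state plasma level = baseline ÷ relative clearance = 35 / 0.8321 = 42 μmol/L.

42 μmol/L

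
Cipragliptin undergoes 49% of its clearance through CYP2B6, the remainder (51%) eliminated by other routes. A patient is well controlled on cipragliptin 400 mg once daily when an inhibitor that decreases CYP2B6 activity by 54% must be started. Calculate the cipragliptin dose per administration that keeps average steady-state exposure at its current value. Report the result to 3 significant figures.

294 mg

The CYP2B6 pathway (49% of clearance) falls to 0.46× activity: 0.49 × 0.46 = 0.2254.
Non-CYP routes (51%) are unchanged.
Relative clearance = 0.2254 + 0.51 = 0.7354.
To maintain the same steady-state level, dose must scale with clearance: new dose = 400 × 0.7354 = 294 mg.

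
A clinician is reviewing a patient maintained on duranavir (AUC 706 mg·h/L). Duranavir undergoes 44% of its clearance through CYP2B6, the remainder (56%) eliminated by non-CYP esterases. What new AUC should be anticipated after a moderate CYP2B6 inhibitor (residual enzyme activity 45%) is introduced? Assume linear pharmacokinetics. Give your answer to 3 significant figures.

CYP2B6: 0.44 × 0.45 = 0.198
Other: 0.56 (unchanged)
New clearance relative to baseline: 0.198 + 0.56 = 0.758.
New AUC = baseline ÷ relative clearance = 706 / 0.758 = 931 mg·h/L.

931 mg·h/L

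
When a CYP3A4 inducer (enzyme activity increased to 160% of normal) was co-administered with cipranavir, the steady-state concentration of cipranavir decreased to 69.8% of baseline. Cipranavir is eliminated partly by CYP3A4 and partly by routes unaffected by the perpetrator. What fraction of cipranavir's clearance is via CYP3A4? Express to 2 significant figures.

0.72

CL'/CL = 1 / 0.698 = 1.433
1.6·fm + (1 − fm) = 1.433
fm = (1.433 − 1) / (1.6 − 1) = 0.72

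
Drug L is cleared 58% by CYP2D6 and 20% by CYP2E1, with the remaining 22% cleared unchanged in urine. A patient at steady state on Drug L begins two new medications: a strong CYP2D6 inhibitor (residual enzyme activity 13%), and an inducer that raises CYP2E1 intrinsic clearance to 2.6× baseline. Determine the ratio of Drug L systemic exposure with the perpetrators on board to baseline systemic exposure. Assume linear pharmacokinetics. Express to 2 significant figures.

1.2

The CYP2D6 pathway (58% of clearance) drops to 0.13× activity: 0.58 × 0.13 = 0.0754.
The CYP2E1 pathway (20% of clearance) rises to 2.6× activity: 0.2 × 2.6 = 0.52.
Non-CYP routes (22%) are unchanged.
Relative clearance = 0.0754 + 0.52 + 0.22 = 0.8154.
Net systemic exposure ratio = 1 / 0.8154 = 1.2.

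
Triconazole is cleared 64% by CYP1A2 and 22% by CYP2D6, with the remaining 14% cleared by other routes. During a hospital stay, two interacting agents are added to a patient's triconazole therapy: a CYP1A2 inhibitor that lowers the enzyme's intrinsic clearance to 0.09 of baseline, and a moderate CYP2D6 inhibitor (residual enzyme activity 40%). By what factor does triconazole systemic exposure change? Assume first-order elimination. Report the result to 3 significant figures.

3.50

The CYP1A2 pathway (64% of clearance) falls to 0.09× activity: 0.64 × 0.09 = 0.0576.
The CYP2D6 pathway (22% of clearance) drops to 0.4× activity: 0.22 × 0.4 = 0.088.
Non-CYP routes (14%) are unchanged.
New clearance relative to baseline: 0.0576 + 0.088 + 0.14 = 0.2856.
Systemic exposure ∝ 1/CL: fold-change = 1 / 0.2856 = 3.50.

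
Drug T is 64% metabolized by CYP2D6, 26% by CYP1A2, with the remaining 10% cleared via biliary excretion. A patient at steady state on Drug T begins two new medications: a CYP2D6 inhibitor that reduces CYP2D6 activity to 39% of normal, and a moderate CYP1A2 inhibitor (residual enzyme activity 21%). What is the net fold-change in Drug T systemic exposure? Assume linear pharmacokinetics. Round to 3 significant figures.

The CYP2D6 pathway (64% of clearance) drops to 0.39× activity: 0.64 × 0.39 = 0.2496.
The CYP1A2 pathway (26% of clearance) falls to 0.21× activity: 0.26 × 0.21 = 0.0546.
The remaining 10% of clearance is unaffected.
New clearance relative to baseline: 0.2496 + 0.0546 + 0.1 = 0.4042.
Net systemic exposure ratio = 1 / 0.4042 = 2.47.

2.47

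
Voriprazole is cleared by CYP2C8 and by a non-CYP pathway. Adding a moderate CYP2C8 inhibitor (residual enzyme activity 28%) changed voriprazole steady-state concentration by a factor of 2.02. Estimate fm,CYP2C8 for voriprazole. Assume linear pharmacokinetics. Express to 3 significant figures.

Call the CYP2C8 fraction fm. After the interaction, CL_new/CL_old = fm × 0.28 + (1 − fm).
Steady-state concentration ratio = 1 / (new CL fraction), so new CL fraction = 1 / 2.02 = 0.495.
fm × 0.28 + 1 − fm = 0.495  ⇒  fm × (0.28 − 1) = −0.505  ⇒  fm = 0.701.

0.701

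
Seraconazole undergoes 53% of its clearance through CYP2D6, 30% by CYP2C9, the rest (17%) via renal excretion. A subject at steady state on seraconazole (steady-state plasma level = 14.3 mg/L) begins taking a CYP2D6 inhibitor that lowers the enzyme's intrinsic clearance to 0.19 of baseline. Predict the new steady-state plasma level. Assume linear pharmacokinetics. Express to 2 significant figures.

25 mg/L

The CYP2D6 pathway (53% of clearance) drops to 0.19× activity: 0.53 × 0.19 = 0.1007.
CYP2C9 (30%) and the residual 17% are unaffected.
New clearance relative to baseline: 0.1007 + 0.3 + 0.17 = 0.5707.
With dosing unchanged, steady-state plasma level scales as 1/CL: 14.3 / 0.5707 = 25 mg/L.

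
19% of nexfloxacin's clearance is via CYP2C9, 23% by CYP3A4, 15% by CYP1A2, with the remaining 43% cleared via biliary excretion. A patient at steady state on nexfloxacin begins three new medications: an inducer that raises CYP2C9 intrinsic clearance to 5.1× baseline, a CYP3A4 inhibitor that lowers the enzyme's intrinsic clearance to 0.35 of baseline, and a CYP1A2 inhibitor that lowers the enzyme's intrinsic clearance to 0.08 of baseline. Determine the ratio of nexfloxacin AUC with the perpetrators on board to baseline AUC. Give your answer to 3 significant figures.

The CYP2C9 pathway (19% of clearance) rises to 5.1× activity: 0.19 × 5.1 = 0.969.
The CYP3A4 pathway (23% of clearance) falls to 0.35× activity: 0.23 × 0.35 = 0.0805.
The CYP1A2 pathway (15% of clearance) is reduced to 0.08× activity: 0.15 × 0.08 = 0.012.
The remaining 43% of clearance is unaffected.
CL_new/CL_old = 0.969 + 0.0805 + 0.012 + 0.43 = 1.4915.
Net AUC ratio = 1 / 1.4915 = 0.670.

0.670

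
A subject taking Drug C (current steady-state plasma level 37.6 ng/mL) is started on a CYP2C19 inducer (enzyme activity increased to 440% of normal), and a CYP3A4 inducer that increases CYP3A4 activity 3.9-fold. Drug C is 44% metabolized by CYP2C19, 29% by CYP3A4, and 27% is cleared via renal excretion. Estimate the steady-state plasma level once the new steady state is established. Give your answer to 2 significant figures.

CYP2C19: 0.44 × 4.4 = 1.936
CYP3A4: 0.29 × 3.9 = 1.131
Other: 0.27 (unchanged)
Relative clearance = 1.936 + 1.131 + 0.27 = 3.337.
Steady-state plasma level ∝ 1/CL: new value = 37.6 / 3.337 = 11 ng/mL.

11 ng/mL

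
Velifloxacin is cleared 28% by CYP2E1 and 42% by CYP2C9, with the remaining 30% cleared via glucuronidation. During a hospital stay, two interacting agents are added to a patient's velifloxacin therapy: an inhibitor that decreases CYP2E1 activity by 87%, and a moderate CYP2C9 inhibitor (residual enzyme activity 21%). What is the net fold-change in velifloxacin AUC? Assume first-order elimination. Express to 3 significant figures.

CYP2E1: 0.28 × 0.13 = 0.0364
CYP2C9: 0.42 × 0.21 = 0.0882
Other: 0.3 (unchanged)
New clearance relative to baseline: 0.0364 + 0.0882 + 0.3 = 0.4246.
AUC ∝ 1/CL: fold-change = 1 / 0.4246 = 2.36.

2.36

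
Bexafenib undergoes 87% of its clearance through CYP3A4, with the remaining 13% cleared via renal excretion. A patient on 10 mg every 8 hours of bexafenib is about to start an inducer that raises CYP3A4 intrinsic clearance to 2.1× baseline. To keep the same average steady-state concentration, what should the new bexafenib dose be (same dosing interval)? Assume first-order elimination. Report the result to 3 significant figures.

The CYP3A4 pathway (87% of clearance) is boosted to 2.1× activity: 0.87 × 2.1 = 1.827.
Non-CYP routes (13%) are unchanged.
CL_new/CL_old = 1.827 + 0.13 = 1.957.
Exposure is unchanged when dose changes in proportion to clearance. New dose = 10 mg × 1.957 = 19.6 mg.

19.6 mg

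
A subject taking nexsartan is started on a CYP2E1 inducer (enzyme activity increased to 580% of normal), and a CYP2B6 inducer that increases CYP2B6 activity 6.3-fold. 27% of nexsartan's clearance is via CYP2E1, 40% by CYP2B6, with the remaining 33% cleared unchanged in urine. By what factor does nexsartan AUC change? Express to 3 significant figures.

0.226

CYP2E1: 0.27 × 5.8 = 1.566
CYP2B6: 0.4 × 6.3 = 2.52
Other: 0.33 (unchanged)
Relative clearance = 1.566 + 2.52 + 0.33 = 4.416.
Because AUC varies inversely with clearance, the combined effect is 1 / 4.416 = 0.226.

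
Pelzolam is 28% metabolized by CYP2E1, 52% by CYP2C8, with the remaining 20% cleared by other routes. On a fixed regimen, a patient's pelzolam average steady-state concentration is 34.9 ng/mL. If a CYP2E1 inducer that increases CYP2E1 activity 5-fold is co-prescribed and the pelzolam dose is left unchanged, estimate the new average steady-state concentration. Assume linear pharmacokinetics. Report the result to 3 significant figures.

16.5 ng/mL

The CYP2E1 pathway (28% of clearance) increases to 5× activity: 0.28 × 5 = 1.4.
CYP2C8 (52%) and the residual 20% are unaffected.
New clearance relative to baseline: 1.4 + 0.52 + 0.2 = 2.12.
New average steady-state concentration = baseline ÷ relative clearance = 34.9 / 2.12 = 16.5 ng/mL.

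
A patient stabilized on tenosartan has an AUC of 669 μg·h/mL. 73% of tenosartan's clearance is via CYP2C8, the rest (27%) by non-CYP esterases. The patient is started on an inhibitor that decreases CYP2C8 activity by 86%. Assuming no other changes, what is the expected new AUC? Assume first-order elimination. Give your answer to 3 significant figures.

1.80 × 10³ μg·h/mL

CYP2C8: 0.73 × 0.14 = 0.1022
Other: 0.27 (unchanged)
CL_new/CL_old = 0.1022 + 0.27 = 0.3722.
New AUC = baseline ÷ relative clearance = 669 / 0.3722 = 1.80 × 10³ μg·h/mL.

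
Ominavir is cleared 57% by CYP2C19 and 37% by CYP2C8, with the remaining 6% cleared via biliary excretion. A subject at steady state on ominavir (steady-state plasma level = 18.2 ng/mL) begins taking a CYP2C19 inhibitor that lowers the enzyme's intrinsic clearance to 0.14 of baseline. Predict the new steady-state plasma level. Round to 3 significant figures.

35.7 ng/mL

The CYP2C19 pathway (57% of clearance) falls to 0.14× activity: 0.57 × 0.14 = 0.0798.
CYP2C8 (37%) and the residual 6% are unaffected.
New clearance relative to baseline: 0.0798 + 0.37 + 0.06 = 0.5098.
With dosing unchanged, steady-state plasma level scales as 1/CL: 18.2 / 0.5098 = 35.7 ng/mL.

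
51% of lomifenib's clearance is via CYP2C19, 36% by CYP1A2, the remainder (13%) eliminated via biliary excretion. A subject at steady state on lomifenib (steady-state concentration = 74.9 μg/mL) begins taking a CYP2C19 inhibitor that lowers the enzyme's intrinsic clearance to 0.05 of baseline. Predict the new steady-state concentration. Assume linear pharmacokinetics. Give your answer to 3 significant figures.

145 μg/mL

CYP2C19: 0.51 × 0.05 = 0.0255
CYP1A2: 0.36 (unchanged)
Other: 0.13 (unchanged)
New clearance relative to baseline: 0.0255 + 0.36 + 0.13 = 0.5155.
Steady-state concentration ∝ 1/CL, so new value = 74.9 / 0.5155 = 145 μg/mL.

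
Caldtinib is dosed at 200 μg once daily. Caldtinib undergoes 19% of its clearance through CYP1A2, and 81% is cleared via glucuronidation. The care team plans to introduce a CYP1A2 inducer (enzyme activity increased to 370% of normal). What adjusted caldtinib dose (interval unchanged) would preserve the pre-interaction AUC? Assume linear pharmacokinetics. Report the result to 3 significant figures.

303 μg

The CYP1A2 pathway (19% of clearance) rises to 3.7× activity: 0.19 × 3.7 = 0.703.
The remaining 81% of clearance is unaffected.
CL_new/CL_old = 0.703 + 0.81 = 1.513.
Exposure is unchanged when dose changes in proportion to clearance. New dose = 200 μg × 1.513 = 303 μg.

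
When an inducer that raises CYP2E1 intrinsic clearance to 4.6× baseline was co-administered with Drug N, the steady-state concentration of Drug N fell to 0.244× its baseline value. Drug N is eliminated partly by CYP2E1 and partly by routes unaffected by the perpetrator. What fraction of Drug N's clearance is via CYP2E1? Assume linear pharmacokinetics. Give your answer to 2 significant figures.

0.86

Let x = fm,CYP2E1. Because steady-state concentration ∝ 1/CL, relative clearance rose to 1/0.244 = 4.098.
Only the CYP2E1 route changed, so 4.098 = x·4.6 + (1 − x), giving x = 0.86.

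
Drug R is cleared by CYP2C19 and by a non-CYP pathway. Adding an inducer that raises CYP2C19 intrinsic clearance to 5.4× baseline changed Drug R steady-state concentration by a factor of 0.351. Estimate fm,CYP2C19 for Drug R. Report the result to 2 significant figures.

Call the CYP2C19 fraction fm. After the interaction, CL_new/CL_old = fm × 5.4 + (1 − fm).
Steady-state concentration ratio = 1 / (new CL fraction), so new CL fraction = 1 / 0.351 = 2.849.
fm × 5.4 + 1 − fm = 2.849  ⇒  fm × (5.4 − 1) = 1.849  ⇒  fm = 0.42.

0.42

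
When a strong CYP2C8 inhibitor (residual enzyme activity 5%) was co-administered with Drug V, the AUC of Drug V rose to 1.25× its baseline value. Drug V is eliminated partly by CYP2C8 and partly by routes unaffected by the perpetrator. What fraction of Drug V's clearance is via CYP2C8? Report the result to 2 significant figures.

Write x for the fraction cleared via CYP2C8. The observed AUC change means clearance fell to 1/1.25 = 0.8 of baseline.
Setting x·0.05 + (1 − x) = 0.8 and solving: x = (0.8 − 1)/(0.05 − 1) = 0.21.

0.21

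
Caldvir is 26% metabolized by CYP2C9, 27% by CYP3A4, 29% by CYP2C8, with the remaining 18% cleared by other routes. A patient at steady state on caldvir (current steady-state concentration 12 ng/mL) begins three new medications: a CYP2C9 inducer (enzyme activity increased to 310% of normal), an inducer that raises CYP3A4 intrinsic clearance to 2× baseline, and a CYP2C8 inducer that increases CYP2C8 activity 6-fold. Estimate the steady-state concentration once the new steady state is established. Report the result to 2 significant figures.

The CYP2C9 pathway (26% of clearance) increases to 3.1× activity: 0.26 × 3.1 = 0.806.
The CYP3A4 pathway (27% of clearance) is boosted to 2× activity: 0.27 × 2 = 0.54.
The CYP2C8 pathway (29% of clearance) is boosted to 6× activity: 0.29 × 6 = 1.74.
The remaining 18% of clearance is unaffected.
New clearance relative to baseline: 0.806 + 0.54 + 1.74 + 0.18 = 3.266.
Steady-state concentration ∝ 1/CL: new value = 12 / 3.266 = 3.7 ng/mL.

3.7 ng/mL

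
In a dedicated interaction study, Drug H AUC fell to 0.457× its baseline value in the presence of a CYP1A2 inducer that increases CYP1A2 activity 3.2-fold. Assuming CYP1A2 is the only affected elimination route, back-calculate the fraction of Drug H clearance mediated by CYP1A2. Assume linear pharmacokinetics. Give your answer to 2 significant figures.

Write x for the fraction cleared via CYP1A2. The observed AUC change means clearance rose to 1/0.457 = 2.188 of baseline.
Setting x·3.2 + (1 − x) = 2.188 and solving: x = (2.188 − 1)/(3.2 − 1) = 0.54.

0.54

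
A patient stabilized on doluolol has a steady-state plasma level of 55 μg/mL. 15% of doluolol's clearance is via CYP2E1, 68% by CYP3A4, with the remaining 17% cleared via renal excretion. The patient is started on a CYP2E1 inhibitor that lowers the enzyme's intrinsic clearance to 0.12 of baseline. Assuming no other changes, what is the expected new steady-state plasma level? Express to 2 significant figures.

63 μg/mL

The CYP2E1 pathway (15% of clearance) falls to 0.12× activity: 0.15 × 0.12 = 0.018.
CYP3A4 (68%) and the residual 17% are unaffected.
New clearance relative to baseline: 0.018 + 0.68 + 0.17 = 0.868.
With dosing unchanged, steady-state plasma level scales as 1/CL: 55 / 0.868 = 63 μg/mL.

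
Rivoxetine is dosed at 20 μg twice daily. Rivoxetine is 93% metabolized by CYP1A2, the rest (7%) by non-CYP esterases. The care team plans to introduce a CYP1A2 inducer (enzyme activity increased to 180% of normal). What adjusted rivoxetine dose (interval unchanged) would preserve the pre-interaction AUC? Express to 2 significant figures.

The CYP1A2 pathway (93% of clearance) rises to 1.8× activity: 0.93 × 1.8 = 1.674.
The remaining 7% of clearance is unaffected.
Relative clearance = 1.674 + 0.07 = 1.744.
Css,avg = (dose rate)/CL, so holding Css fixed requires dose ∝ CL: 20 × 1.744 = 35 μg.

35 μg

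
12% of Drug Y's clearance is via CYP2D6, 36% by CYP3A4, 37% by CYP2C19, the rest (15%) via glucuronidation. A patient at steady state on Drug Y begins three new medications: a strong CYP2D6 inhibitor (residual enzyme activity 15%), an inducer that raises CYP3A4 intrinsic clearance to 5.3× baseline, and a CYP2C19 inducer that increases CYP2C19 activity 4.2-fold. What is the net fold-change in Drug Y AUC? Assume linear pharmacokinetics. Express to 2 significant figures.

0.28

CYP2D6: 0.12 × 0.15 = 0.018
CYP3A4: 0.36 × 5.3 = 1.908
CYP2C19: 0.37 × 4.2 = 1.554
Other: 0.15 (unchanged)
New clearance relative to baseline: 0.018 + 1.908 + 1.554 + 0.15 = 3.63.
Net AUC ratio = 1 / 3.63 = 0.28.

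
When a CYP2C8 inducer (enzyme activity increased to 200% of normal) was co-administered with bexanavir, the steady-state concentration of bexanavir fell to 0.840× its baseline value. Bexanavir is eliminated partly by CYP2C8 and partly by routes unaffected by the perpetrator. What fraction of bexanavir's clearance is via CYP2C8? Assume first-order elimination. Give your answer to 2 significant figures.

0.19

Let x = fm,CYP2C8. Because steady-state concentration ∝ 1/CL, relative clearance rose to 1/0.840 = 1.19.
Only the CYP2C8 route changed, so 1.19 = x·2 + (1 − x), giving x = 0.19.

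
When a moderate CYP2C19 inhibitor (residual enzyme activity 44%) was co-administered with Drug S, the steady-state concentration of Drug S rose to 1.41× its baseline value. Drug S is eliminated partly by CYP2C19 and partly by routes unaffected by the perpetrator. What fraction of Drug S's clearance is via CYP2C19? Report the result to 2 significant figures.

0.52

Write x for the fraction cleared via CYP2C19. The observed steady-state concentration change means clearance fell to 1/1.41 = 0.7092 of baseline.
Only the CYP2C19 route changed, so 0.7092 = x·0.44 + (1 − x), giving x = 0.52.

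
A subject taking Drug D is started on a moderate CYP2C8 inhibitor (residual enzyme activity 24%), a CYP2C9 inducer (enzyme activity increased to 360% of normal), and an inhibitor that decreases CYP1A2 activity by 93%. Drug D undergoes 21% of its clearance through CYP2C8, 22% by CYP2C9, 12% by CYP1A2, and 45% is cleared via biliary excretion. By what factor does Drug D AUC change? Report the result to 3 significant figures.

0.769

The CYP2C8 pathway (21% of clearance) falls to 0.24× activity: 0.21 × 0.24 = 0.0504.
The CYP2C9 pathway (22% of clearance) rises to 3.6× activity: 0.22 × 3.6 = 0.792.
The CYP1A2 pathway (12% of clearance) falls to 0.07× activity: 0.12 × 0.07 = 0.0084.
The remaining 45% of clearance is unaffected.
CL_new/CL_old = 0.0504 + 0.792 + 0.0084 + 0.45 = 1.3008.
Because AUC varies inversely with clearance, the combined effect is 1 / 1.3008 = 0.769.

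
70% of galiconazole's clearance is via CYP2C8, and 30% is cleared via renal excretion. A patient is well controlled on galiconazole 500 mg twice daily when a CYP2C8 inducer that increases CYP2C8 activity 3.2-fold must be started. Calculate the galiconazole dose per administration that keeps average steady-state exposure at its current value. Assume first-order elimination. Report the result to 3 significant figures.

The CYP2C8 pathway (70% of clearance) rises to 3.2× activity: 0.7 × 3.2 = 2.24.
The remaining 30% of clearance is unaffected.
New clearance relative to baseline: 2.24 + 0.3 = 2.54.
Exposure is unchanged when dose changes in proportion to clearance. New dose = 500 mg × 2.54 = 1.27 × 10³ mg.

1.27 × 10³ mg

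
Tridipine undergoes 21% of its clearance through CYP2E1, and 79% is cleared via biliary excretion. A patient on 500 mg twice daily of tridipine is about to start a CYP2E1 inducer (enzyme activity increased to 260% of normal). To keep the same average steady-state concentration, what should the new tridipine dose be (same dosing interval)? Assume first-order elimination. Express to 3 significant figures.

The CYP2E1 pathway (21% of clearance) is boosted to 2.6× activity: 0.21 × 2.6 = 0.546.
Non-CYP routes (79%) are unchanged.
CL_new/CL_old = 0.546 + 0.79 = 1.336.
Css,avg = (dose rate)/CL, so holding Css fixed requires dose ∝ CL: 500 × 1.336 = 668 mg.

668 mg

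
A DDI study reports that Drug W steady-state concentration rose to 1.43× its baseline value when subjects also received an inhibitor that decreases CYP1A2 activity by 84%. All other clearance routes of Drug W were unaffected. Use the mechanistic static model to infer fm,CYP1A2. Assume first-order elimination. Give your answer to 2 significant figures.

Call the CYP1A2 fraction fm. After the interaction, CL_new/CL_old = fm × 0.16 + (1 − fm).
Steady-state concentration ratio = 1 / (new CL fraction), so new CL fraction = 1 / 1.43 = 0.6993.
fm × 0.16 + 1 − fm = 0.6993  ⇒  fm × (0.16 − 1) = −0.3007  ⇒  fm = 0.36.

0.36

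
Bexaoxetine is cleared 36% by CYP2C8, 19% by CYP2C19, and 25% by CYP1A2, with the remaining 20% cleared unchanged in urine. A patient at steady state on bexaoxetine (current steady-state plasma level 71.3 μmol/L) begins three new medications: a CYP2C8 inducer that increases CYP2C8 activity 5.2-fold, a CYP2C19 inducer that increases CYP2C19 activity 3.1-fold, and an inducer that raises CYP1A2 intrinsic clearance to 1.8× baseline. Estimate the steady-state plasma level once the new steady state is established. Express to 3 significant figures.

22.9 μmol/L

CYP2C8: 0.36 × 5.2 = 1.872
CYP2C19: 0.19 × 3.1 = 0.589
CYP1A2: 0.25 × 1.8 = 0.45
Other: 0.2 (unchanged)
Relative clearance = 1.872 + 0.589 + 0.45 + 0.2 = 3.111.
New steady-state plasma level = 71.3 / 3.111 = 22.9 μmol/L (concentration scales inversely with clearance).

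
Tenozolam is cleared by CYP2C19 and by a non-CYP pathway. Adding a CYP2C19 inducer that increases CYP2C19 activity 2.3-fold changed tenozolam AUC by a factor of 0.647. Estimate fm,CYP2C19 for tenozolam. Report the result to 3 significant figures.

CL'/CL = 1 / 0.647 = 1.546
2.3·fm + (1 − fm) = 1.546
fm = (1.546 − 1) / (2.3 − 1) = 0.420

0.420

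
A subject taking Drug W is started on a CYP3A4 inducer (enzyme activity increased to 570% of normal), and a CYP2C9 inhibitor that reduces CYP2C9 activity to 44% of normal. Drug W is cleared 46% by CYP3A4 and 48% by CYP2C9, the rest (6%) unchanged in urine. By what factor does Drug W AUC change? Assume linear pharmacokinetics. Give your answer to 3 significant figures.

0.346

CYP3A4: 0.46 × 5.7 = 2.622
CYP2C9: 0.48 × 0.44 = 0.2112
Other: 0.06 (unchanged)
Relative clearance = 2.622 + 0.2112 + 0.06 = 2.8932.
Net AUC ratio = 1 / 2.8932 = 0.346.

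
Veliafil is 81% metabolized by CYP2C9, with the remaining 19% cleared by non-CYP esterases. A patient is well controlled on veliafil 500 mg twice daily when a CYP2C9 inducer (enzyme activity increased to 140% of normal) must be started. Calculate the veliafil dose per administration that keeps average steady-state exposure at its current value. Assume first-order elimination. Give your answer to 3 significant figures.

662 mg

The CYP2C9 pathway (81% of clearance) increases to 1.4× activity: 0.81 × 1.4 = 1.134.
Non-CYP routes (19%) are unchanged.
CL_new/CL_old = 1.134 + 0.19 = 1.324.
Css,avg = (dose rate)/CL, so holding Css fixed requires dose ∝ CL: 500 × 1.324 = 662 mg.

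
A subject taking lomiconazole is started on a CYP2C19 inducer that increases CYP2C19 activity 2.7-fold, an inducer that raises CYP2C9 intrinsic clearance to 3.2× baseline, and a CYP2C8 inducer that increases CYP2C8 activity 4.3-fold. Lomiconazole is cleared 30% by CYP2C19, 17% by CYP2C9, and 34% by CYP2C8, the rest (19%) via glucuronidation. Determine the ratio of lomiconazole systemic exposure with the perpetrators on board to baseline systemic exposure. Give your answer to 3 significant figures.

CYP2C19: 0.3 × 2.7 = 0.81
CYP2C9: 0.17 × 3.2 = 0.544
CYP2C8: 0.34 × 4.3 = 1.462
Other: 0.19 (unchanged)
CL_new/CL_old = 0.81 + 0.544 + 1.462 + 0.19 = 3.006.
Systemic exposure ∝ 1/CL: fold-change = 1 / 3.006 = 0.333.

0.333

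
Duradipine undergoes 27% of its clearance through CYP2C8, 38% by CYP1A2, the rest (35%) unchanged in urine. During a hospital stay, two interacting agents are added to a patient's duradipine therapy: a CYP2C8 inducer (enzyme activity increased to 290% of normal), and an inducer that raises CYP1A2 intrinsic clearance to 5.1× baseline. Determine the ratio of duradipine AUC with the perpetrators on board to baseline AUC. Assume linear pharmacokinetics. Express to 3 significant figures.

CYP2C8: 0.27 × 2.9 = 0.783
CYP1A2: 0.38 × 5.1 = 1.938
Other: 0.35 (unchanged)
Relative clearance = 0.783 + 1.938 + 0.35 = 3.071.
Net AUC ratio = 1 / 3.071 = 0.326.

0.326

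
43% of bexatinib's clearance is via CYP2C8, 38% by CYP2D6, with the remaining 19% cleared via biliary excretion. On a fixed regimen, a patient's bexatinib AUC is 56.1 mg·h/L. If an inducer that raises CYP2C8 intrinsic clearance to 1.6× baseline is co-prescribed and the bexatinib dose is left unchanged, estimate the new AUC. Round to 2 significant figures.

45 mg·h/L

The CYP2C8 pathway (43% of clearance) increases to 1.6× activity: 0.43 × 1.6 = 0.688.
CYP2D6 (38%) and the residual 19% are unaffected.
CL_new/CL_old = 0.688 + 0.38 + 0.19 = 1.258.
AUC ∝ 1/CL, so new value = 56.1 / 1.258 = 45 mg·h/L.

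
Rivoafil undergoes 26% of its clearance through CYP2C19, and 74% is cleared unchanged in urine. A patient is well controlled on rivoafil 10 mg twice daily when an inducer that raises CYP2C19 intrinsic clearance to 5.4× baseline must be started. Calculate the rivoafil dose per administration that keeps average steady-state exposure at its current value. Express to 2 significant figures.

21 mg

The CYP2C19 pathway (26% of clearance) is boosted to 5.4× activity: 0.26 × 5.4 = 1.404.
Non-CYP routes (74%) are unchanged.
CL_new/CL_old = 1.404 + 0.74 = 2.144.
To maintain the same steady-state level, dose must scale with clearance: new dose = 10 × 2.144 = 21 mg.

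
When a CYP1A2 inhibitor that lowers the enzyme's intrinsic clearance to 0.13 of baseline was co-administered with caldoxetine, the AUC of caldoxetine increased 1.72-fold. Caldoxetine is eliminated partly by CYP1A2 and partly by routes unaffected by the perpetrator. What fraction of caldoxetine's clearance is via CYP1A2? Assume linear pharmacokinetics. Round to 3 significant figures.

CL'/CL = 1 / 1.72 = 0.5814
0.13·fm + (1 − fm) = 0.5814
fm = (0.5814 − 1) / (0.13 − 1) = 0.481

0.481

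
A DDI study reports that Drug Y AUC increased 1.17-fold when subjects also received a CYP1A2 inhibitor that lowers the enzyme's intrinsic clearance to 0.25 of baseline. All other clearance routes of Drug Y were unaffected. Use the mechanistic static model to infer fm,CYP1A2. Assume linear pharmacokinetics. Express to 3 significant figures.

CL'/CL = 1 / 1.17 = 0.8547
0.25·fm + (1 − fm) = 0.8547
fm = (0.8547 − 1) / (0.25 − 1) = 0.194

0.194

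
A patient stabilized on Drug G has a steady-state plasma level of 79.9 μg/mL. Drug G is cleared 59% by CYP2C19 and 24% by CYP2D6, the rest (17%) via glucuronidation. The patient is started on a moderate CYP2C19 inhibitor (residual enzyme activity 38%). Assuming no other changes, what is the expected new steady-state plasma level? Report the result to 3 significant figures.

126 μg/mL

The CYP2C19 pathway (59% of clearance) falls to 0.38× activity: 0.59 × 0.38 = 0.2242.
CYP2D6 (24%) and the residual 17% are unaffected.
Relative clearance = 0.2242 + 0.24 + 0.17 = 0.6342.
With dosing unchanged, steady-state plasma level scales as 1/CL: 79.9 / 0.6342 = 126 μg/mL.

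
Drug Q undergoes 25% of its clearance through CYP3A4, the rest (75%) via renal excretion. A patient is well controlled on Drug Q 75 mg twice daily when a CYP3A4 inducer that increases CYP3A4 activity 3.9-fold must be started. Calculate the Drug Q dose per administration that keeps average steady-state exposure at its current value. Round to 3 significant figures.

129 mg

The CYP3A4 pathway (25% of clearance) rises to 3.9× activity: 0.25 × 3.9 = 0.975.
Non-CYP routes (75%) are unchanged.
CL_new/CL_old = 0.975 + 0.75 = 1.725.
Exposure is unchanged when dose changes in proportion to clearance. New dose = 75 mg × 1.725 = 129 mg.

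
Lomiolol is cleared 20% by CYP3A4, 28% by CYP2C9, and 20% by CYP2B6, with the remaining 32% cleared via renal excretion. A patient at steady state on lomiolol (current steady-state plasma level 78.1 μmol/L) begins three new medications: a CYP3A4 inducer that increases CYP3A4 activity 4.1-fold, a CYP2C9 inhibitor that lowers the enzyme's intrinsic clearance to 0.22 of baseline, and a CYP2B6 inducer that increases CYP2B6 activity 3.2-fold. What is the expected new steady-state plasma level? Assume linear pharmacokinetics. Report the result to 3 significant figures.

42.4 μmol/L

The CYP3A4 pathway (20% of clearance) rises to 4.1× activity: 0.2 × 4.1 = 0.82.
The CYP2C9 pathway (28% of clearance) is reduced to 0.22× activity: 0.28 × 0.22 = 0.0616.
The CYP2B6 pathway (20% of clearance) increases to 3.2× activity: 0.2 × 3.2 = 0.64.
Non-CYP routes (32%) are unchanged.
Relative clearance = 0.82 + 0.0616 + 0.64 + 0.32 = 1.8416.
New steady-state plasma level = 78.1 / 1.8416 = 42.4 μmol/L (concentration scales inversely with clearance).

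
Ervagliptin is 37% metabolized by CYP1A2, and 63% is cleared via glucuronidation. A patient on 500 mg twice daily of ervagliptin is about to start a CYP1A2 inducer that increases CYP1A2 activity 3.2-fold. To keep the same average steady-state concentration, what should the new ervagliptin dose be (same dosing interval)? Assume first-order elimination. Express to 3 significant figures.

The CYP1A2 pathway (37% of clearance) rises to 3.2× activity: 0.37 × 3.2 = 1.184.
Non-CYP routes (63%) are unchanged.
New clearance relative to baseline: 1.184 + 0.63 = 1.814.
Exposure is unchanged when dose changes in proportion to clearance. New dose = 500 mg × 1.814 = 907 mg.

907 mg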